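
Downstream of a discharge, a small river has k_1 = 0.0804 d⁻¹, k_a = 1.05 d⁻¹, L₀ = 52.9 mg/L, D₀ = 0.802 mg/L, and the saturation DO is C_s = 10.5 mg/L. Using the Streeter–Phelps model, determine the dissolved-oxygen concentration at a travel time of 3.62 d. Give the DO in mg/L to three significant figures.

k_1 L₀/(k_a−k_1) = 0.0804×52.9/(1.05−0.0804) = 4.253/0.9696 = 4.387 mg/L.
e^(−k_1 t) = e^(−0.0804×3.620) = 0.7475; e^(−k_a t) = e^(−1.05×3.620) = 0.02235.
D = 4.387 × (0.7475 − 0.02235) + 0.802 × 0.02235 = 3.181 + 0.01792 = 3.199 mg/L.
DO = C_s − D = 10.5 − 3.199 = 7.301 mg/L.

DO ≈ 7.30 mg/L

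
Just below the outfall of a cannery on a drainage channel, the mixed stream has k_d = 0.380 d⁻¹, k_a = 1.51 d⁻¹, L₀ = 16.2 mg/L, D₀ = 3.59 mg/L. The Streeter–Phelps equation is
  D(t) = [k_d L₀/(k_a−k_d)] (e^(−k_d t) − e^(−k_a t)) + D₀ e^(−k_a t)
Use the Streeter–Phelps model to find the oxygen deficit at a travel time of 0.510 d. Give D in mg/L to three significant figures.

k_d L₀/(k_a−k_d) = 0.380×16.2/(1.51−0.380) = 6.156/1.130 = 5.448 mg/L.
e^(−k_d t) = e^(−0.380×0.5100) = 0.8238; e^(−k_a t) = e^(−1.51×0.5100) = 0.4630.
D = 5.448 × (0.8238 − 0.4630) + 3.59 × 0.4630 = 1.966 + 1.662 = 3.628 mg/L.

D ≈ 3.63 mg/L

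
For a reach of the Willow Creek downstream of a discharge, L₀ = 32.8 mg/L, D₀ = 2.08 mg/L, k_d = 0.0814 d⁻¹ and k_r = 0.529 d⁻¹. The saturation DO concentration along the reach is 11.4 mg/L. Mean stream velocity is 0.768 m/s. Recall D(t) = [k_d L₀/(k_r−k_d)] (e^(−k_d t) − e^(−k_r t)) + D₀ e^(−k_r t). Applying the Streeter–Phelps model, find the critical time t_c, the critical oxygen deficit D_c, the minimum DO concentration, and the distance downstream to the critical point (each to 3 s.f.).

t_c = [1/(k_r−k_d)] ln[(k_r/k_d)(1 − D₀(k_r−k_d)/(k_d L₀))]
= [1/(0.529−0.0814)] ln[(0.529/0.0814)(1 − 2.08×0.4476/(0.0814×32.8))]
= (1/0.4476) ln[6.499 × 0.6513] = 2.234 × ln(4.233) = 2.234 × 1.443 = 3.223 d.
D_c = (k_d/k_r) L₀ e^(−k_d t_c) = (0.0814/0.529) × 32.8 × e^(−0.0814×3.223) = 0.1539 × 32.8 × 0.7692 = 3.882 mg/L.
Minimum DO = C_s − D_c = 11.4 − 3.882 = 7.518 mg/L.
x_c = v t_c = 0.768 m/s × 3.223 d × 86400 s/d = 213900 m ≈ 214 km.

t_c ≈ 3.22 d; D_c ≈ 3.88 mg/L; min DO ≈ 7.52 mg/L; x_c ≈ 214 km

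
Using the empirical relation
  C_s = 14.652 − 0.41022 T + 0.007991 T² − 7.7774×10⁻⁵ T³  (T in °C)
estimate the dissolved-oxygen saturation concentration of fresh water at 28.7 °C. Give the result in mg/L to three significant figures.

C_s = 14.652 − 0.41022×28.7 + 0.007991×28.7² − 7.7774×10⁻⁵×28.7³ = 7.622 mg/L.

C_s ≈ 7.62 mg/L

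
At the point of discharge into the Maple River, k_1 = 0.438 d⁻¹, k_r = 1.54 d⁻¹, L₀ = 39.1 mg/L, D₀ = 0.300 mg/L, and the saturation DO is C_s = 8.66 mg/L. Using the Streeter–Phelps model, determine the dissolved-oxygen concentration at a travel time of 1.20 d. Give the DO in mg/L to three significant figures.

DO ≈ 1.87 mg/L

k_1 L₀/(k_r−k_1) = 0.438×39.1/(1.54−0.438) = 17.13/1.102 = 15.54 mg/L.
e^(−k_1 t) = e^(−0.438×1.200) = 0.5912; e^(−k_r t) = e^(−1.54×1.200) = 0.1576.
D = 15.54 × (0.5912 − 0.1576) + 0.300 × 0.1576 = 6.739 + 0.04727 = 6.786 mg/L.
DO = C_s − D = 8.66 − 6.786 = 1.874 mg/L.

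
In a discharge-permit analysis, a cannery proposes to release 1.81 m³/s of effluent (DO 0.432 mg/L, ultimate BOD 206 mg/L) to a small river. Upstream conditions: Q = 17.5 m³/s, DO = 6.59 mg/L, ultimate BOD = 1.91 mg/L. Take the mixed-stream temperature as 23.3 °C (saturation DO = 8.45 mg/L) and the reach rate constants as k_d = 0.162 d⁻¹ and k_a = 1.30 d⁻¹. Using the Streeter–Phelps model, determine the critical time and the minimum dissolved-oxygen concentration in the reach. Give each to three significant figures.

t_c ≈ 0.353 d; minimum DO ≈ 5.97 mg/L

Mixed DO = (17.5×6.59 + 1.81×0.432)/(17.5+1.81) = 116.1/19.31 = 6.013 mg/L.
Mixed L₀ = (17.5×1.91 + 1.81×206)/(19.31) = 406.3/19.31 = 21.04 mg/L.
Initial deficit D₀ = C_s − DO₀ = 8.45 − 6.013 = 2.437 mg/L.
t_c = (1/1.138) ln[(1.30/0.162)(1 − 2.437×1.138/(0.162×21.04))] = 0.8787 × ln(1.495) = 0.3533 d.
D_c = (0.162/1.30) × 21.04 × e^(−0.162×0.3533) = 0.1246 × 21.04 × 0.9444 = 2.476 mg/L.
Minimum DO = 8.45 − 2.476 = 5.974 mg/L.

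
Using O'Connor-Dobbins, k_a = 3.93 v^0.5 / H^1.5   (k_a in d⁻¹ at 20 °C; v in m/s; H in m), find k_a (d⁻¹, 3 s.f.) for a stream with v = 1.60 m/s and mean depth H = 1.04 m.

k_a ≈ 4.69 d⁻¹

k_a = 3.93 × 1.60^0.5 / 1.04^1.5 = 3.93 × 1.265 / 1.061 = 4.687 d⁻¹.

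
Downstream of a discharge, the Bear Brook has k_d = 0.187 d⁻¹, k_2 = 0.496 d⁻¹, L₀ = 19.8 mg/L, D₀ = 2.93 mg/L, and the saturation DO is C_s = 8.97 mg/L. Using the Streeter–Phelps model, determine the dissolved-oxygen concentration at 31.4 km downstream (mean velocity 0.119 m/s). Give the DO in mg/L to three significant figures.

DO ≈ 4.19 mg/L

Travel time t = x/v = 31.4 km / (0.119 m/s) = 31400 m / 0.119 m/s = 263900 s = 3.054 d.
k_d L₀/(k_2−k_d) = 0.187×19.8/(0.496−0.187) = 3.703/0.3090 = 11.98 mg/L.
e^(−k_d t) = e^(−0.187×3.054) = 0.5649; e^(−k_2 t) = e^(−0.496×3.054) = 0.2199.
D = 11.98 × (0.5649 − 0.2199) + 2.93 × 0.2199 = 4.135 + 0.6442 = 4.779 mg/L.
DO = C_s − D = 8.97 − 4.779 = 4.191 mg/L.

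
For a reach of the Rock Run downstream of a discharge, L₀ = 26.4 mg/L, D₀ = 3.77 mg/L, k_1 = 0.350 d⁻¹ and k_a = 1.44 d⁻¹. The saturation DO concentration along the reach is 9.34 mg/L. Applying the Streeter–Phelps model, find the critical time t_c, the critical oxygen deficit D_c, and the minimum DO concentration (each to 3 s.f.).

t_c ≈ 0.758 d; D_c ≈ 4.92 mg/L; min DO ≈ 4.42 mg/L

t_c = [1/(k_a−k_1)] ln[(k_a/k_1)(1 − D₀(k_a−k_1)/(k_1 L₀))]
= [1/(1.44−0.350)] ln[(1.44/0.350)(1 − 3.77×1.090/(0.350×26.4))]
= (1/1.090) ln[4.114 × 0.5553] = 0.9174 × ln(2.285) = 0.9174 × 0.8262 = 0.7579 d.
L(t_c) = L₀ e^(−k_1 t_c) = 26.4 × 0.7670 = 20.25 mg/L, and at the critical point k_a D_c = k_1 L, so D_c = (0.350/1.44) × 20.25 = 4.922 mg/L.
Minimum DO = C_s − D_c = 9.34 − 4.922 = 4.418 mg/L.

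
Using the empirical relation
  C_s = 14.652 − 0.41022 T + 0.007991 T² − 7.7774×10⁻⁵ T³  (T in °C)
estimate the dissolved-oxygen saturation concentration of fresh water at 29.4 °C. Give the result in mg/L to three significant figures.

C_s ≈ 7.52 mg/L

C_s = 14.652 − 0.41022×29.4 + 0.007991×29.4² − 7.7774×10⁻⁵×29.4³ = 7.522 mg/L.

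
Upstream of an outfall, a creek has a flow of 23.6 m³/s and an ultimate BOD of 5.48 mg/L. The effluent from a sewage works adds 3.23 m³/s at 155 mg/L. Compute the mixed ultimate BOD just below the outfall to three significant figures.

Flow-weighted mixing: C = (Q_r C_r + Q_w C_w)/(Q_r + Q_w)
= (23.6×5.48 + 3.23×155)/(23.6 + 3.23) = 630.0/26.83 = 23.48 mg/L.

23.5 mg/L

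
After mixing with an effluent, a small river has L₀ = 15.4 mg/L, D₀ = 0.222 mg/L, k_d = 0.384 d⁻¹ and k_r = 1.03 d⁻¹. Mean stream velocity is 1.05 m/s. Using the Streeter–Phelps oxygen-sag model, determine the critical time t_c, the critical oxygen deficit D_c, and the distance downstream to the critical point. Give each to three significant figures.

With k_r/k_d = 2.682 and 1 − D₀(k_r−k_d)/(k_d L₀) = 0.9757,
t_c = ln(2.682 × 0.9757) / (1.03 − 0.384) = ln(2.617) / 0.6460 = 0.9621/0.6460 = 1.489 d.
L(t_c) = L₀ e^(−k_d t_c) = 15.4 × 0.5644 = 8.692 mg/L, and at the critical point k_r D_c = k_d L, so D_c = (0.384/1.03) × 8.692 = 3.241 mg/L.
x_c = v t_c = 1.05 m/s × 1.489 d × 86400 s/d = 135100 m ≈ 135 km.

t_c ≈ 1.49 d; D_c ≈ 3.24 mg/L; x_c ≈ 135 km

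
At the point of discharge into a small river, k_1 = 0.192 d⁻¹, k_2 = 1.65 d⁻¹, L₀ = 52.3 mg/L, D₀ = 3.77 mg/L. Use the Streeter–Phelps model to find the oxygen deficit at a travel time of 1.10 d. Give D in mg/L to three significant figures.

k_1 L₀/(k_2−k_1) = 0.192×52.3/(1.65−0.192) = 10.04/1.458 = 6.887 mg/L.
e^(−k_1 t) = e^(−0.192×1.100) = 0.8096; e^(−k_2 t) = e^(−1.65×1.100) = 0.1628.
D = 6.887 × (0.8096 − 0.1628) + 3.77 × 0.1628 = 4.454 + 0.6139 = 5.068 mg/L.

D ≈ 5.07 mg/L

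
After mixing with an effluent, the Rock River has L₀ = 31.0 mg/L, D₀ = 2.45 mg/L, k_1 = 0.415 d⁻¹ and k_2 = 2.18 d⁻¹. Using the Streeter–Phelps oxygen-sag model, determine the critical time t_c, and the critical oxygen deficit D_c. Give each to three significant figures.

t_c ≈ 0.708 d; D_c ≈ 4.40 mg/L

With k_2/k_1 = 5.253 and 1 − D₀(k_2−k_1)/(k_1 L₀) = 0.6639,
t_c = ln(5.253 × 0.6639) / (2.18 − 0.415) = ln(3.487) / 1.765 = 1.249/1.765 = 0.7077 d.
D_c = (k_1/k_2) L₀ e^(−k_1 t_c) = (0.415/2.18) × 31.0 × e^(−0.415×0.7077) = 0.1904 × 31.0 × 0.7455 = 4.399 mg/L.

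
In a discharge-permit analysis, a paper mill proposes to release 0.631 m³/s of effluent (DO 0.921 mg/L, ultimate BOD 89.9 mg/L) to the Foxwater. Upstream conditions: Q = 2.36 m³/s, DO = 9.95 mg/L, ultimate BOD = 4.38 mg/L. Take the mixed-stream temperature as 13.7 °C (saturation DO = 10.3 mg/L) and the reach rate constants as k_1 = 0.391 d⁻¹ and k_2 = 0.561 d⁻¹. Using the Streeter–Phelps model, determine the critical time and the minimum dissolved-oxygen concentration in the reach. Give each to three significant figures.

t_c ≈ 1.86 d; minimum DO ≈ 2.75 mg/L

Mixed DO = (2.36×9.95 + 0.631×0.921)/(2.36+0.631) = 24.06/2.991 = 8.045 mg/L.
Mixed L₀ = (2.36×4.38 + 0.631×89.9)/(2.991) = 67.06/2.991 = 22.42 mg/L.
Initial deficit D₀ = C_s − DO₀ = 10.3 − 8.045 = 2.255 mg/L.
t_c = (1/0.1700) ln[(0.561/0.391)(1 − 2.255×0.1700/(0.391×22.42))] = 5.882 × ln(1.372) = 1.861 d.
D_c = (0.391/0.561) × 22.42 × e^(−0.391×1.861) = 0.6970 × 22.42 × 0.4831 = 7.550 mg/L.
Minimum DO = 10.3 − 7.550 = 2.750 mg/L.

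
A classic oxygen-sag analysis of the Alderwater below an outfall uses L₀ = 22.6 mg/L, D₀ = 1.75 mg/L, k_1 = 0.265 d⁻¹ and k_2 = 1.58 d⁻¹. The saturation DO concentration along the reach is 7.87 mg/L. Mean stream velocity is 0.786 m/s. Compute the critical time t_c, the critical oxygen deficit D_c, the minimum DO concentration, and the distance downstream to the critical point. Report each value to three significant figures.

t_c ≈ 0.989 d; D_c ≈ 2.92 mg/L; min DO ≈ 4.95 mg/L; x_c ≈ 67.2 km

At the critical point dD/dt = 0, so k_1 L₀ e^(−k_1 t) = k_2 D. Substituting D(t) from the Streeter–Phelps equation and solving for t gives
t_c = ln[(k_2/k_1)(1 − D₀(k_2−k_1)/(k_1 L₀))] / (k_2−k_1).
Here k_2−k_1 = 1.315 d⁻¹ and 1 − D₀(k_2−k_1)/(k_1 L₀) = 1 − 1.75×1.315/(0.265×22.6) = 0.6158, so
t_c = ln(5.962 × 0.6158) / 1.315 = 1.301 / 1.315 = 0.9890 d.
D_c = (k_1/k_2) L₀ e^(−k_1 t_c) = (0.265/1.58) × 22.6 × e^(−0.265×0.9890) = 0.1677 × 22.6 × 0.7694 = 2.917 mg/L.
Minimum DO = C_s − D_c = 7.87 − 2.917 = 4.953 mg/L.
x_c = v t_c = 0.786 m/s × 0.9890 d × 86400 s/d = 67160 m ≈ 67.2 km.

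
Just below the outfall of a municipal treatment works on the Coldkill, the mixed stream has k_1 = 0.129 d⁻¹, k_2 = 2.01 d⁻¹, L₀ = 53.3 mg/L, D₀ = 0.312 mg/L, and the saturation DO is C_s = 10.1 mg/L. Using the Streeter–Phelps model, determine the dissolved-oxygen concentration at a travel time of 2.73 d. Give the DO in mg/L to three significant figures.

DO ≈ 7.54 mg/L

k_1 L₀/(k_2−k_1) = 0.129×53.3/(2.01−0.129) = 6.876/1.881 = 3.655 mg/L.
e^(−k_1 t) = e^(−0.129×2.730) = 0.7032; e^(−k_2 t) = e^(−2.01×2.730) = 0.004139.
D = 3.655 × (0.7032 − 0.004139) + 0.312 × 0.004139 = 2.555 + 0.001291 = 2.556 mg/L.
DO = C_s − D = 10.1 − 2.556 = 7.544 mg/L.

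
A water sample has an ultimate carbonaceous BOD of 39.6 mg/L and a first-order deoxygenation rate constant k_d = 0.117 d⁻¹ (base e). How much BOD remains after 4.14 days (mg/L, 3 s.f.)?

L_t = L₀ e^(−k_d t) = 39.6 × e^(−0.117×4.14) = 39.6 × 0.6161 = 24.40 mg/L.

L ≈ 24.4 mg/L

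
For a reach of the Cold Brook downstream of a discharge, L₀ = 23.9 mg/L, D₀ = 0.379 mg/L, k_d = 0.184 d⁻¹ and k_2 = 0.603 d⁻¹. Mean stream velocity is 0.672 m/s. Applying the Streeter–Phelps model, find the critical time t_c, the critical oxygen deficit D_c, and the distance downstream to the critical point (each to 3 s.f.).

t_c ≈ 2.75 d; D_c ≈ 4.40 mg/L; x_c ≈ 159 km

At the critical point dD/dt = 0, so k_d L₀ e^(−k_d t) = k_2 D. Substituting D(t) from the Streeter–Phelps equation and solving for t gives
t_c = ln[(k_2/k_d)(1 − D₀(k_2−k_d)/(k_d L₀))] / (k_2−k_d).
Here k_2−k_d = 0.4190 d⁻¹ and 1 − D₀(k_2−k_d)/(k_d L₀) = 1 − 0.379×0.4190/(0.184×23.9) = 0.9639, so
t_c = ln(3.277 × 0.9639) / 0.4190 = 1.150 / 0.4190 = 2.745 d.
D_c = (k_d/k_2) L₀ e^(−k_d t_c) = (0.184/0.603) × 23.9 × e^(−0.184×2.745) = 0.3051 × 23.9 × 0.6034 = 4.401 mg/L.
x_c = v t_c = 0.672 m/s × 2.745 d × 86400 s/d = 159400 m ≈ 159 km.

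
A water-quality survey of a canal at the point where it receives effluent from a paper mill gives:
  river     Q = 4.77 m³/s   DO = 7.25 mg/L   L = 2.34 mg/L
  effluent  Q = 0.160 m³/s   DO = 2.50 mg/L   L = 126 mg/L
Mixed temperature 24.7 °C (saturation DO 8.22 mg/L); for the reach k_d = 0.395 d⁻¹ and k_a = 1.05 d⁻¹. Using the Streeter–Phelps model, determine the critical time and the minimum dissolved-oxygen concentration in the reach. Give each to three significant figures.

Mixed DO = (4.77×7.25 + 0.160×2.50)/(4.77+0.160) = 34.98/4.930 = 7.096 mg/L.
Mixed L₀ = (4.77×2.34 + 0.160×126)/(4.930) = 31.32/4.930 = 6.353 mg/L.
Initial deficit D₀ = C_s − DO₀ = 8.22 − 7.096 = 1.124 mg/L.
t_c = (1/0.6550) ln[(1.05/0.395)(1 − 1.124×0.6550/(0.395×6.353))] = 1.527 × ln(1.878) = 0.9624 d.
D_c = (0.395/1.05) × 6.353 × e^(−0.395×0.9624) = 0.3762 × 6.353 × 0.6838 = 1.634 mg/L.
Minimum DO = 8.22 − 1.634 = 6.586 mg/L.

t_c ≈ 0.962 d; minimum DO ≈ 6.59 mg/L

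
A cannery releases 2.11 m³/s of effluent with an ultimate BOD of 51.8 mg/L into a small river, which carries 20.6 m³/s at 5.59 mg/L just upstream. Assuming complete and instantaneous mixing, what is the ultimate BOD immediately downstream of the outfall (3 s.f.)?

Flow-weighted mixing: C = (Q_r C_r + Q_w C_w)/(Q_r + Q_w)
= (20.6×5.59 + 2.11×51.8)/(20.6 + 2.11) = 224.5/22.71 = 9.883 mg/L.

9.88 mg/L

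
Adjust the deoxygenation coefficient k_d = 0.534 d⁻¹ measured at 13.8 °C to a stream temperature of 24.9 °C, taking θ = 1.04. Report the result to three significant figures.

k_d(T₂) = k_d(T₁) · θ^(T₂−T₁) = 0.534 × 1.04^(24.9−13.8)
= 0.534 × 1.04^11.1 = 0.534 × 1.546 = 0.8253 d⁻¹.

k_d ≈ 0.825 d⁻¹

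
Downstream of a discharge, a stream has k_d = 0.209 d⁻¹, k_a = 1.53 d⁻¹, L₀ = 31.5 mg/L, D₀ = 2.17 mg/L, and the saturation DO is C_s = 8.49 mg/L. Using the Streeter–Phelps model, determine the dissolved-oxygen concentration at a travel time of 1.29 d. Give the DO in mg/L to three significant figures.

DO ≈ 5.07 mg/L

k_d L₀/(k_a−k_d) = 0.209×31.5/(1.53−0.209) = 6.583/1.321 = 4.984 mg/L.
e^(−k_d t) = e^(−0.209×1.290) = 0.7637; e^(−k_a t) = e^(−1.53×1.290) = 0.1389.
D = 4.984 × (0.7637 − 0.1389) + 2.17 × 0.1389 = 3.114 + 0.3015 = 3.415 mg/L.
DO = C_s − D = 8.49 − 3.415 = 5.075 mg/L.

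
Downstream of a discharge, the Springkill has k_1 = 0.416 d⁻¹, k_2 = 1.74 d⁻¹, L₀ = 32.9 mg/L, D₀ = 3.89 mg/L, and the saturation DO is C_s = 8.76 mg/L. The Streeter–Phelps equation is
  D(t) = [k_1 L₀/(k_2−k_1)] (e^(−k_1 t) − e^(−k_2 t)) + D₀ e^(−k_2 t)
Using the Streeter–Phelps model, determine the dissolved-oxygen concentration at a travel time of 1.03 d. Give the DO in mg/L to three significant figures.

k_1 L₀/(k_2−k_1) = 0.416×32.9/(1.74−0.416) = 13.69/1.324 = 10.34 mg/L.
e^(−k_1 t) = e^(−0.416×1.030) = 0.6515; e^(−k_2 t) = e^(−1.74×1.030) = 0.1666.
D = 10.34 × (0.6515 − 0.1666) + 3.89 × 0.1666 = 5.013 + 0.6480 = 5.661 mg/L.
DO = C_s − D = 8.76 − 5.661 = 3.099 mg/L.

DO ≈ 3.10 mg/L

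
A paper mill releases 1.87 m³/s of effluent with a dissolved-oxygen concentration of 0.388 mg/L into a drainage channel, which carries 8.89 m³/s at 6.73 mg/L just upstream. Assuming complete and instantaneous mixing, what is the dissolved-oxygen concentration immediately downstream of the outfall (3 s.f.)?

Flow-weighted mixing: C = (Q_r C_r + Q_w C_w)/(Q_r + Q_w)
= (8.89×6.73 + 1.87×0.388)/(8.89 + 1.87) = 60.56/10.76 = 5.628 mg/L.

5.63 mg/L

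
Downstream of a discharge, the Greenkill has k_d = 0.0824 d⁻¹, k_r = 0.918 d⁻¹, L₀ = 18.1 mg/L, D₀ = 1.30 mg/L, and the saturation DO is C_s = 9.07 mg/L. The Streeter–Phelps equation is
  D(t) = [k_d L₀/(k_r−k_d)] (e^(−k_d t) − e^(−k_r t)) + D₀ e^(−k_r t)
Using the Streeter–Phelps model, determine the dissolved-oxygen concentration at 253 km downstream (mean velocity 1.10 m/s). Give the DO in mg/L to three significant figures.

Travel time t = x/v = 253 km / (1.10 m/s) = 253000 m / 1.10 m/s = 230000 s = 2.662 d.
k_d L₀/(k_r−k_d) = 0.0824×18.1/(0.918−0.0824) = 1.491/0.8356 = 1.785 mg/L.
e^(−k_d t) = e^(−0.0824×2.662) = 0.8030; e^(−k_r t) = e^(−0.918×2.662) = 0.08683.
D = 1.785 × (0.8030 − 0.08683) + 1.30 × 0.08683 = 1.278 + 0.1129 = 1.391 mg/L.
DO = C_s − D = 9.07 − 1.391 = 7.679 mg/L.

DO ≈ 7.68 mg/L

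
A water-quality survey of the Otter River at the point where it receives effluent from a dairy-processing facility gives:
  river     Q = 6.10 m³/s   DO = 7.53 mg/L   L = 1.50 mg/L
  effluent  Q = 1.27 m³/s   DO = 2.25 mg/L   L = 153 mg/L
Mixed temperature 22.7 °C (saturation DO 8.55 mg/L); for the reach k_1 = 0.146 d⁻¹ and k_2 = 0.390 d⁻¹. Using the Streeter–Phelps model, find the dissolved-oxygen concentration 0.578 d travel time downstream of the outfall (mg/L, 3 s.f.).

DO ≈ 5.01 mg/L

Mixed DO = (6.10×7.53 + 1.27×2.25)/(6.10+1.27) = 48.79/7.370 = 6.620 mg/L.
Mixed L₀ = (6.10×1.50 + 1.27×153)/(7.370) = 203.5/7.370 = 27.61 mg/L.
Initial deficit D₀ = C_s − DO₀ = 8.55 − 6.620 = 1.930 mg/L.
D(0.578) = [0.146×27.61/(0.390−0.146)](e^(−0.146×0.578) − e^(−0.390×0.578)) + 1.930 e^(−0.390×0.578)
= 16.52 × (0.9191 − 0.7982) + 1.930 × 0.7982 = 3.537 mg/L.
DO = 8.55 − 3.537 = 5.013 mg/L.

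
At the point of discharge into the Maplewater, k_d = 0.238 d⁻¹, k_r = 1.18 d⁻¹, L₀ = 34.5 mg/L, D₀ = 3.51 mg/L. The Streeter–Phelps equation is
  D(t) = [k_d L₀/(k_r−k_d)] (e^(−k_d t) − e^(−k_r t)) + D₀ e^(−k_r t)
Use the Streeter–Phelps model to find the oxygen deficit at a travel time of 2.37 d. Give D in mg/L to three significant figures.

k_d L₀/(k_r−k_d) = 0.238×34.5/(1.18−0.238) = 8.211/0.9420 = 8.717 mg/L.
e^(−k_d t) = e^(−0.238×2.370) = 0.5689; e^(−k_r t) = e^(−1.18×2.370) = 0.06102.
D = 8.717 × (0.5689 − 0.06102) + 3.51 × 0.06102 = 4.427 + 0.2142 = 4.641 mg/L.

D ≈ 4.64 mg/L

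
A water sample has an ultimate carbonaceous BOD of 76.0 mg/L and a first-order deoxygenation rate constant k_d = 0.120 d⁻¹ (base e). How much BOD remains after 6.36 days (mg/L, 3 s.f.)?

L_t = L₀ e^(−k_d t) = 76.0 × e^(−0.120×6.36) = 76.0 × 0.4662 = 35.43 mg/L.

L ≈ 35.4 mg/L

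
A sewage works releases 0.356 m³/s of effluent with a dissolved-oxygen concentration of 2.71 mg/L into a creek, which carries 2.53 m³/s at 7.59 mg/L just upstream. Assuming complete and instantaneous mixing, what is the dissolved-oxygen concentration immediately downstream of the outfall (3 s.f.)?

Flow-weighted mixing: C = (Q_r C_r + Q_w C_w)/(Q_r + Q_w)
= (2.53×7.59 + 0.356×2.71)/(2.53 + 0.356) = 20.17/2.886 = 6.988 mg/L.

6.99 mg/L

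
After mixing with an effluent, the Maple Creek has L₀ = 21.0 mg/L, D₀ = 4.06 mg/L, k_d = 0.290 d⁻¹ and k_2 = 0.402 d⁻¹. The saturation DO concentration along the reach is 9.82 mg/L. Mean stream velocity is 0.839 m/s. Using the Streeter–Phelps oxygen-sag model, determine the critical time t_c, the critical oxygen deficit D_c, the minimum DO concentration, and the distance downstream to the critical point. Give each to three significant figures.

With k_2/k_d = 1.386 and 1 − D₀(k_2−k_d)/(k_d L₀) = 0.9253,
t_c = ln(1.386 × 0.9253) / (0.402 − 0.290) = ln(1.283) / 0.1120 = 0.2490/0.1120 = 2.223 d.
L(t_c) = L₀ e^(−k_d t_c) = 21.0 × 0.5248 = 11.02 mg/L, and at the critical point k_2 D_c = k_d L, so D_c = (0.290/0.402) × 11.02 = 7.951 mg/L.
Minimum DO = C_s − D_c = 9.82 − 7.951 = 1.869 mg/L.
x_c = v t_c = 0.839 m/s × 2.223 d × 86400 s/d = 161100 m ≈ 161 km.

t_c ≈ 2.22 d; D_c ≈ 7.95 mg/L; min DO ≈ 1.87 mg/L; x_c ≈ 161 km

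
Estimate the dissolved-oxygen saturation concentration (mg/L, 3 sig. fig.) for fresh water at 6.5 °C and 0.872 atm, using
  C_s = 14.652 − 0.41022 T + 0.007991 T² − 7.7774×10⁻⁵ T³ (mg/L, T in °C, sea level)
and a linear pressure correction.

C_s ≈ 10.7 mg/L

At sea level: C_s = 14.652 − 0.41022×6.5 + 0.007991×6.5² − 7.7774×10⁻⁵×6.5³ = 12.30 mg/L.
Pressure correction: C_s' = 12.30 × 0.872 = 10.73 mg/L.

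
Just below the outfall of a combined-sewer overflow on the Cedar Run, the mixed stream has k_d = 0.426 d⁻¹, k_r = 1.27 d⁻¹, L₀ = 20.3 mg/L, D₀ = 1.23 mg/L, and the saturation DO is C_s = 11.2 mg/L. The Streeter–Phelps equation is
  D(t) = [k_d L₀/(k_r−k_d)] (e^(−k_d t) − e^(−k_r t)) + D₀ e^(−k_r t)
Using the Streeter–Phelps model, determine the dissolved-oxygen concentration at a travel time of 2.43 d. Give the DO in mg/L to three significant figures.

DO ≈ 7.97 mg/L

k_d L₀/(k_r−k_d) = 0.426×20.3/(1.27−0.426) = 8.648/0.8440 = 10.25 mg/L.
e^(−k_d t) = e^(−0.426×2.430) = 0.3552; e^(−k_r t) = e^(−1.27×2.430) = 0.04568.
D = 10.25 × (0.3552 − 0.04568) + 1.23 × 0.04568 = 3.171 + 0.05619 = 3.227 mg/L.
DO = C_s − D = 11.2 − 3.227 = 7.973 mg/L.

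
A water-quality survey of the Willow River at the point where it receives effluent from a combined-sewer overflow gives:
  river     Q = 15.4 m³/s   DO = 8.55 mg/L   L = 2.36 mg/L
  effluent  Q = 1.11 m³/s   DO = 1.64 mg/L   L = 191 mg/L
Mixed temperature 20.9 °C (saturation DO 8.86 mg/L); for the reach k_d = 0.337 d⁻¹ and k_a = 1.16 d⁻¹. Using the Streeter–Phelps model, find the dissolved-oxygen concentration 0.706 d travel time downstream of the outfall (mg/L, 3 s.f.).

DO ≈ 6.38 mg/L

Mixed DO = (15.4×8.55 + 1.11×1.64)/(15.4+1.11) = 133.5/16.51 = 8.085 mg/L.
Mixed L₀ = (15.4×2.36 + 1.11×191)/(16.51) = 248.4/16.51 = 15.04 mg/L.
Initial deficit D₀ = C_s − DO₀ = 8.86 − 8.085 = 0.7746 mg/L.
D(0.706) = [0.337×15.04/(1.16−0.337)](e^(−0.337×0.706) − e^(−1.16×0.706)) + 0.7746 e^(−1.16×0.706)
= 6.160 × (0.7883 − 0.4409) + 0.7746 × 0.4409 = 2.481 mg/L.
DO = 8.86 − 2.481 = 6.379 mg/L.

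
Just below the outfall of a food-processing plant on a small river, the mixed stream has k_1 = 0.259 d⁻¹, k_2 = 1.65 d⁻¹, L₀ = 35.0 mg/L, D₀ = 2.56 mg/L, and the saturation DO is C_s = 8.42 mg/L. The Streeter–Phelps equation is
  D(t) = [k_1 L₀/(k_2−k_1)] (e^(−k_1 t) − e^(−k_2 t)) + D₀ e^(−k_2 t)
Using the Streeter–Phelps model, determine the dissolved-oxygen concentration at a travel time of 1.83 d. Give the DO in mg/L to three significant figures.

DO ≈ 4.56 mg/L

k_1 L₀/(k_2−k_1) = 0.259×35.0/(1.65−0.259) = 9.065/1.391 = 6.517 mg/L.
e^(−k_1 t) = e^(−0.259×1.830) = 0.6225; e^(−k_2 t) = e^(−1.65×1.830) = 0.04883.
D = 6.517 × (0.6225 − 0.04883) + 2.56 × 0.04883 = 3.739 + 0.1250 = 3.864 mg/L.
DO = C_s − D = 8.42 − 3.864 = 4.556 mg/L.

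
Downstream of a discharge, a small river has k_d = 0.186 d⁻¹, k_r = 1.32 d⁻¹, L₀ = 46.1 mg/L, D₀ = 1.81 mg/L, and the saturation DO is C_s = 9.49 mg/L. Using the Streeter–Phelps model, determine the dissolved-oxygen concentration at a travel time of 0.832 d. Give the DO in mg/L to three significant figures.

DO ≈ 4.93 mg/L

k_d L₀/(k_r−k_d) = 0.186×46.1/(1.32−0.186) = 8.575/1.134 = 7.561 mg/L.
e^(−k_d t) = e^(−0.186×0.8320) = 0.8566; e^(−k_r t) = e^(−1.32×0.8320) = 0.3335.
D = 7.561 × (0.8566 − 0.3335) + 1.81 × 0.3335 = 3.956 + 0.6036 = 4.559 mg/L.
DO = C_s − D = 9.49 − 4.559 = 4.931 mg/L.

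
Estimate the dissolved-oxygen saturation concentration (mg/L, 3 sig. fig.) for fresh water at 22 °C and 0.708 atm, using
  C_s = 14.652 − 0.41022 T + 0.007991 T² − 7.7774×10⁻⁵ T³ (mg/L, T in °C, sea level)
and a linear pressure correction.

C_s ≈ 6.14 mg/L

At sea level: C_s = 14.652 − 0.41022×22 + 0.007991×22² − 7.7774×10⁻⁵×22³ = 8.667 mg/L.
Pressure correction: C_s' = 8.667 × 0.708 = 6.136 mg/L.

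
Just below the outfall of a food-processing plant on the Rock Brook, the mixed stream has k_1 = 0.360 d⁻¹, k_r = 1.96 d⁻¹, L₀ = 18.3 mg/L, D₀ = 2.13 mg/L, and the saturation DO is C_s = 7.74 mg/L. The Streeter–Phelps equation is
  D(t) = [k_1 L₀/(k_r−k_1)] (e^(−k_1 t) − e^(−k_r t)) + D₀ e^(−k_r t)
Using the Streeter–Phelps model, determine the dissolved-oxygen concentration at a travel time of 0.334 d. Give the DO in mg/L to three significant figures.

k_1 L₀/(k_r−k_1) = 0.360×18.3/(1.96−0.360) = 6.588/1.600 = 4.117 mg/L.
e^(−k_1 t) = e^(−0.360×0.3340) = 0.8867; e^(−k_r t) = e^(−1.96×0.3340) = 0.5196.
D = 4.117 × (0.8867 − 0.5196) + 2.13 × 0.5196 = 1.511 + 1.107 = 2.618 mg/L.
DO = C_s − D = 7.74 − 2.618 = 5.122 mg/L.

DO ≈ 5.12 mg/L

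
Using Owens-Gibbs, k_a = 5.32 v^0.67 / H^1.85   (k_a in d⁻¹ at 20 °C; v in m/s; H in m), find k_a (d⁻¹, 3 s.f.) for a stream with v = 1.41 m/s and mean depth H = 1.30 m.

k_a ≈ 4.12 d⁻¹

k_a = 5.32 × 1.41^0.67 / 1.30^1.85 = 5.32 × 1.259 / 1.625 = 4.122 d⁻¹.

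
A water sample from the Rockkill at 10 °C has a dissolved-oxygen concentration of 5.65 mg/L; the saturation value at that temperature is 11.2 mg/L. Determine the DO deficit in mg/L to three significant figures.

D ≈ 5.55 mg/L

D = C_s − C = 11.2 − 5.65 = 5.55 mg/L.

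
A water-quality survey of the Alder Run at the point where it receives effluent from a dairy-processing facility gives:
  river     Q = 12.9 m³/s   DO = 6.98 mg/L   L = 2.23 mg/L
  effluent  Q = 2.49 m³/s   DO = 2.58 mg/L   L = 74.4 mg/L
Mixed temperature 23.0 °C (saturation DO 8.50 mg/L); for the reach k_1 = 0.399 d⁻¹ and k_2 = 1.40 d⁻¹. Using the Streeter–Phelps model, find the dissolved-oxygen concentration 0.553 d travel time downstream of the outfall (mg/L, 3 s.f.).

DO ≈ 5.58 mg/L

Mixed DO = (12.9×6.98 + 2.49×2.58)/(12.9+2.49) = 96.47/15.39 = 6.268 mg/L.
Mixed L₀ = (12.9×2.23 + 2.49×74.4)/(15.39) = 214.0/15.39 = 13.91 mg/L.
Initial deficit D₀ = C_s − DO₀ = 8.50 − 6.268 = 2.232 mg/L.
D(0.553) = [0.399×13.91/(1.40−0.399)](e^(−0.399×0.553) − e^(−1.40×0.553)) + 2.232 e^(−1.40×0.553)
= 5.543 × (0.8020 − 0.4611) + 2.232 × 0.4611 = 2.919 mg/L.
DO = 8.50 − 2.919 = 5.581 mg/L.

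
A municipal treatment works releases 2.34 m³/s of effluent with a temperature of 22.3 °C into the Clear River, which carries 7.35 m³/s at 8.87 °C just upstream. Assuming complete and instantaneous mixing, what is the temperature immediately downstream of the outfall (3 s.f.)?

12.1 °C

Flow-weighted mixing: C = (Q_r C_r + Q_w C_w)/(Q_r + Q_w)
= (7.35×8.87 + 2.34×22.3)/(7.35 + 2.34) = 117.4/9.690 = 12.11 °C.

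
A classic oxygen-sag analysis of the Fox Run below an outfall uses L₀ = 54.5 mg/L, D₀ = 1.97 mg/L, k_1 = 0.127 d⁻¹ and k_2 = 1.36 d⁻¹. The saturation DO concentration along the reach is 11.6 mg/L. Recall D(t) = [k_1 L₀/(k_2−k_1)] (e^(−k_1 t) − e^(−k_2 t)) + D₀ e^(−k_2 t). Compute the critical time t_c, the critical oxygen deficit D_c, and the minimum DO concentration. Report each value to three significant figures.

t_c ≈ 1.57 d; D_c ≈ 4.17 mg/L; min DO ≈ 7.43 mg/L

t_c = [1/(k_2−k_1)] ln[(k_2/k_1)(1 − D₀(k_2−k_1)/(k_1 L₀))]
= [1/(1.36−0.127)] ln[(1.36/0.127)(1 − 1.97×1.233/(0.127×54.5))]
= (1/1.233) ln[10.71 × 0.6491] = 0.8110 × ln(6.951) = 0.8110 × 1.939 = 1.572 d.
L(t_c) = L₀ e^(−k_1 t_c) = 54.5 × 0.8190 = 44.63 mg/L, and at the critical point k_2 D_c = k_1 L, so D_c = (0.127/1.36) × 44.63 = 4.168 mg/L.
Minimum DO = C_s − D_c = 11.6 − 4.168 = 7.432 mg/L.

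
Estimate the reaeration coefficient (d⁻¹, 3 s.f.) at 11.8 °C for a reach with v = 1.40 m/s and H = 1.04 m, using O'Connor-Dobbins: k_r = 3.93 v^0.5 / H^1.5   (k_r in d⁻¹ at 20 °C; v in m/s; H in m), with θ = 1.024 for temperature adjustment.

k_r ≈ 3.61 d⁻¹

k_r(20) = 3.93 × 1.40^0.5 / 1.04^1.5 = 3.93 × 1.183 / 1.061 = 4.384 d⁻¹.
k_r(11.8) = 4.384 × 1.024^(11.8−20) = 4.384 × 0.8233 = 3.609 d⁻¹.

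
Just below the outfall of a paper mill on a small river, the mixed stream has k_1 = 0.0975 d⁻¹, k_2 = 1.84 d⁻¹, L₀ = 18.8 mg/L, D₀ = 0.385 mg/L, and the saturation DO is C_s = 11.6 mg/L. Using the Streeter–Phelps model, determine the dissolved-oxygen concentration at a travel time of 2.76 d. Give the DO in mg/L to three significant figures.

k_1 L₀/(k_2−k_1) = 0.0975×18.8/(1.84−0.0975) = 1.833/1.743 = 1.052 mg/L.
e^(−k_1 t) = e^(−0.0975×2.760) = 0.7641; e^(−k_2 t) = e^(−1.84×2.760) = 0.006230.
D = 1.052 × (0.7641 − 0.006230) + 0.385 × 0.006230 = 0.7972 + 0.002398 = 0.7996 mg/L.
DO = C_s − D = 11.6 − 0.7996 = 10.80 mg/L.

DO ≈ 10.8 mg/L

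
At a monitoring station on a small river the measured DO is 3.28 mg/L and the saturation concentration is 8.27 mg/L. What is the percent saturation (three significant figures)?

39.7 % saturation

% saturation = C/C_s × 100 = 3.28/8.27 × 100 = 39.7 %.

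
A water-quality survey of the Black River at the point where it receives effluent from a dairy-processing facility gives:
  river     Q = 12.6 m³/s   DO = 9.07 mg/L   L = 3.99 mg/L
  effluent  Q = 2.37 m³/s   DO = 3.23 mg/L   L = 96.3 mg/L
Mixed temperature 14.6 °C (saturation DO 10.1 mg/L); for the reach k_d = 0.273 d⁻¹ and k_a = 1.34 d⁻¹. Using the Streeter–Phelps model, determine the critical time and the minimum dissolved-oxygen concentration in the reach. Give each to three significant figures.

t_c ≈ 0.996 d; minimum DO ≈ 7.21 mg/L

Mixed DO = (12.6×9.07 + 2.37×3.23)/(12.6+2.37) = 121.9/14.97 = 8.145 mg/L.
Mixed L₀ = (12.6×3.99 + 2.37×96.3)/(14.97) = 278.5/14.97 = 18.60 mg/L.
Initial deficit D₀ = C_s − DO₀ = 10.1 − 8.145 = 1.955 mg/L.
t_c = (1/1.067) ln[(1.34/0.273)(1 − 1.955×1.067/(0.273×18.60))] = 0.9372 × ln(2.893) = 0.9956 d.
D_c = (0.273/1.34) × 18.60 × e^(−0.273×0.9956) = 0.2037 × 18.60 × 0.7620 = 2.888 mg/L.
Minimum DO = 10.1 − 2.888 = 7.212 mg/L.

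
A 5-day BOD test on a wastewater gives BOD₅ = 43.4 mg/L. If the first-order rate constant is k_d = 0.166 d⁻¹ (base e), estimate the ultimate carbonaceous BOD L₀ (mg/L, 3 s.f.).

L₀ ≈ 77.0 mg/L

BOD₅ = L₀(1 − e^(−5k_d)) ⇒ L₀ = BOD₅ / (1 − e^(−5×0.166))
= 43.4 / (1 − 0.4360) = 43.4 / 0.5640 = 76.96 mg/L.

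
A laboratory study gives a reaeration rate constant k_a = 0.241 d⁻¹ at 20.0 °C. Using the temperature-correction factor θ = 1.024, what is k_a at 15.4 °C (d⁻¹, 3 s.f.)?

k_a(T₂) = k_a(T₁) · θ^(T₂−T₁) = 0.241 × 1.024^(15.4−20.0)
= 0.241 × 1.024^-4.60 = 0.241 × 0.8966 = 0.2161 d⁻¹.

k_a ≈ 0.216 d⁻¹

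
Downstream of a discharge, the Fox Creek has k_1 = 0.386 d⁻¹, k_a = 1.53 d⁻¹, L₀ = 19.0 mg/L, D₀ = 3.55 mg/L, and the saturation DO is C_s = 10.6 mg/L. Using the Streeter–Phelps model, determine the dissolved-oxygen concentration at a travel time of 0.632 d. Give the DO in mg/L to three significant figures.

DO ≈ 6.66 mg/L

k_1 L₀/(k_a−k_1) = 0.386×19.0/(1.53−0.386) = 7.334/1.144 = 6.411 mg/L.
e^(−k_1 t) = e^(−0.386×0.6320) = 0.7835; e^(−k_a t) = e^(−1.53×0.6320) = 0.3802.
D = 6.411 × (0.7835 − 0.3802) + 3.55 × 0.3802 = 2.585 + 1.350 = 3.935 mg/L.
DO = C_s − D = 10.6 − 3.935 = 6.665 mg/L.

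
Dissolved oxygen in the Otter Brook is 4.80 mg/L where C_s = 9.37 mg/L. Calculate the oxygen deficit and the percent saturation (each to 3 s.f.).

D = C_s − C = 9.37 − 4.80 = 4.57 mg/L.
% saturation = 4.80/9.37 × 100 = 51.2 %.

D ≈ 4.57 mg/L; 51.2 % saturation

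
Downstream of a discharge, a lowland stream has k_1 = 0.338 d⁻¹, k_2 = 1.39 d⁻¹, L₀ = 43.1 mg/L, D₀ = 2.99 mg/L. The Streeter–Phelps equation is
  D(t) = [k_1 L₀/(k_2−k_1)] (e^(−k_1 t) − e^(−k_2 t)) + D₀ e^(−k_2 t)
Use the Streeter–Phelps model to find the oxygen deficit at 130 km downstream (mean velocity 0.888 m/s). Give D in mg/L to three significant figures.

D ≈ 6.78 mg/L

Travel time t = x/v = 130 km / (0.888 m/s) = 130000 m / 0.888 m/s = 146400 s = 1.694 d.
k_1 L₀/(k_2−k_1) = 0.338×43.1/(1.39−0.338) = 14.57/1.052 = 13.85 mg/L.
e^(−k_1 t) = e^(−0.338×1.694) = 0.5640; e^(−k_2 t) = e^(−1.39×1.694) = 0.09487.
D = 13.85 × (0.5640 − 0.09487) + 2.99 × 0.09487 = 6.496 + 0.2837 = 6.780 mg/L.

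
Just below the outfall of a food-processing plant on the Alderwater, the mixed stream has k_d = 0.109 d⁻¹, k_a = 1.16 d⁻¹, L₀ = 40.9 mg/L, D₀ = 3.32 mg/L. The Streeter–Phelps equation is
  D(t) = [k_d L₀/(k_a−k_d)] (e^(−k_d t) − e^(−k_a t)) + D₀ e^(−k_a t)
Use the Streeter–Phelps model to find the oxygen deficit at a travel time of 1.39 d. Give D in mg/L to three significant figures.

k_d L₀/(k_a−k_d) = 0.109×40.9/(1.16−0.109) = 4.458/1.051 = 4.242 mg/L.
e^(−k_d t) = e^(−0.109×1.390) = 0.8594; e^(−k_a t) = e^(−1.16×1.390) = 0.1994.
D = 4.242 × (0.8594 − 0.1994) + 3.32 × 0.1994 = 2.800 + 0.6620 = 3.462 mg/L.

D ≈ 3.46 mg/L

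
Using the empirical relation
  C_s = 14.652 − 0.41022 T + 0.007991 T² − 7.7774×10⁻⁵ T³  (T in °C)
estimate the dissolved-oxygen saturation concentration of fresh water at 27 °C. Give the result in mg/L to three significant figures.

C_s = 14.652 − 0.41022×27 + 0.007991×27² − 7.7774×10⁻⁵×27³ = 7.871 mg/L.

C_s ≈ 7.87 mg/L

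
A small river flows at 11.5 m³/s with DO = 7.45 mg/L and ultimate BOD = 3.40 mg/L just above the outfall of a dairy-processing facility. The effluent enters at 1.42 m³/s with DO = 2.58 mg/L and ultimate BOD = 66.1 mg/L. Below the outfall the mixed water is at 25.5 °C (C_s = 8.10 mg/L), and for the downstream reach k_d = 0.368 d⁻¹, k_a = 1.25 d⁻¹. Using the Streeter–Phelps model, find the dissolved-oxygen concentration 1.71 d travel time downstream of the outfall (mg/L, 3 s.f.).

Mixed DO = (11.5×7.45 + 1.42×2.58)/(11.5+1.42) = 89.34/12.92 = 6.915 mg/L.
Mixed L₀ = (11.5×3.40 + 1.42×66.1)/(12.92) = 133.0/12.92 = 10.29 mg/L.
Initial deficit D₀ = C_s − DO₀ = 8.10 − 6.915 = 1.185 mg/L.
D(1.71) = [0.368×10.29/(1.25−0.368)](e^(−0.368×1.71) − e^(−1.25×1.71)) + 1.185 e^(−1.25×1.71)
= 4.294 × (0.5330 − 0.1179) + 1.185 × 0.1179 = 1.922 mg/L.
DO = 8.10 − 1.922 = 6.178 mg/L.

DO ≈ 6.18 mg/L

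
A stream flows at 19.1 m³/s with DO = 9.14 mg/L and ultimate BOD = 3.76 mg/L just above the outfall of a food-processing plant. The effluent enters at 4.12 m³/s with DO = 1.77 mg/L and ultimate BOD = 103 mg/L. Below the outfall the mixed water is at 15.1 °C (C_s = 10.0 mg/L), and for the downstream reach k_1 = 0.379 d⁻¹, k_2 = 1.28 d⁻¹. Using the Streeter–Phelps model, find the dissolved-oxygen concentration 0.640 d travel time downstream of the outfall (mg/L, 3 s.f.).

Mixed DO = (19.1×9.14 + 4.12×1.77)/(19.1+4.12) = 181.9/23.22 = 7.832 mg/L.
Mixed L₀ = (19.1×3.76 + 4.12×103)/(23.22) = 496.2/23.22 = 21.37 mg/L.
Initial deficit D₀ = C_s − DO₀ = 10.0 − 7.832 = 2.168 mg/L.
D(0.640) = [0.379×21.37/(1.28−0.379)](e^(−0.379×0.640) − e^(−1.28×0.640)) + 2.168 e^(−1.28×0.640)
= 8.989 × (0.7846 − 0.4408) + 2.168 × 0.4408 = 4.046 mg/L.
DO = 10.0 − 4.046 = 5.954 mg/L.

DO ≈ 5.95 mg/L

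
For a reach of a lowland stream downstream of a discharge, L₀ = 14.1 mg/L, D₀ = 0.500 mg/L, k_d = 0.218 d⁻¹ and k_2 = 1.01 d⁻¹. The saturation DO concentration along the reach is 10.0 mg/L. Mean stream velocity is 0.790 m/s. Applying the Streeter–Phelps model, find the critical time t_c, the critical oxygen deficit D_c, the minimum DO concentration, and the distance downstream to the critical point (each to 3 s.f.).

t_c ≈ 1.76 d; D_c ≈ 2.07 mg/L; min DO ≈ 7.93 mg/L; x_c ≈ 120 km

With k_2/k_d = 4.633 and 1 − D₀(k_2−k_d)/(k_d L₀) = 0.8712,
t_c = ln(4.633 × 0.8712) / (1.01 − 0.218) = ln(4.036) / 0.7920 = 1.395/0.7920 = 1.762 d.
D_c = (k_d/k_2) L₀ e^(−k_d t_c) = (0.218/1.01) × 14.1 × e^(−0.218×1.762) = 0.2158 × 14.1 × 0.6811 = 2.073 mg/L.
Minimum DO = C_s − D_c = 10.0 − 2.073 = 7.927 mg/L.
x_c = v t_c = 0.790 m/s × 1.762 d × 86400 s/d = 120200 m ≈ 120 km.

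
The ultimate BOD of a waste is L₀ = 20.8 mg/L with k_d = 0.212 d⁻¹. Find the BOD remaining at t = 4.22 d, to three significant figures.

L ≈ 8.50 mg/L

L_t = L₀ e^(−k_d t) = 20.8 × e^(−0.212×4.22) = 20.8 × 0.4088 = 8.502 mg/L.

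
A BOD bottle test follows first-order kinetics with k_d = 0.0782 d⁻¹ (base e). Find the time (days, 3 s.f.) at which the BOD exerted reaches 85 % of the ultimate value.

y/L₀ = 1 − e^(−k_d t) = 0.85 ⇒ e^(−k_d t) = 0.150
t = −ln(0.150) / 0.0782 = 1.897 / 0.0782 = 24.26 d.

t ≈ 24.3 d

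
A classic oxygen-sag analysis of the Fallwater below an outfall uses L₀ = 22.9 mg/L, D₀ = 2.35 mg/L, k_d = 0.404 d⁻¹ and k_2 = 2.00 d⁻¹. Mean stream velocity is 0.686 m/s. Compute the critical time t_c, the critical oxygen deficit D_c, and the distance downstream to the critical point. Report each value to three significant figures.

t_c = [1/(k_2−k_d)] ln[(k_2/k_d)(1 − D₀(k_2−k_d)/(k_d L₀))]
= [1/(2.00−0.404)] ln[(2.00/0.404)(1 − 2.35×1.596/(0.404×22.9))]
= (1/1.596) ln[4.950 × 0.5946] = 0.6266 × ln(2.944) = 0.6266 × 1.080 = 0.6765 d.
L(t_c) = L₀ e^(−k_d t_c) = 22.9 × 0.7609 = 17.42 mg/L, and at the critical point k_2 D_c = k_d L, so D_c = (0.404/2.00) × 17.42 = 3.520 mg/L.
x_c = v t_c = 0.686 m/s × 0.6765 d × 86400 s/d = 40090 m ≈ 40.1 km.

t_c ≈ 0.676 d; D_c ≈ 3.52 mg/L; x_c ≈ 40.1 km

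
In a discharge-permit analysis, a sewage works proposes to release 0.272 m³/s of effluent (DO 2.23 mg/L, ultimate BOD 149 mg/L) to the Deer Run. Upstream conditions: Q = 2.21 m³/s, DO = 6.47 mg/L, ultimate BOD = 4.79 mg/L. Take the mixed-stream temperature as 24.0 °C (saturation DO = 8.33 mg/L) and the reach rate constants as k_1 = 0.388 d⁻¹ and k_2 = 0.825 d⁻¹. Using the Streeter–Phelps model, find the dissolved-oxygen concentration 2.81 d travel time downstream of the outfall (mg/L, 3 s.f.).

DO ≈ 3.76 mg/L

Mixed DO = (2.21×6.47 + 0.272×2.23)/(2.21+0.272) = 14.91/2.482 = 6.005 mg/L.
Mixed L₀ = (2.21×4.79 + 0.272×149)/(2.482) = 51.11/2.482 = 20.59 mg/L.
Initial deficit D₀ = C_s − DO₀ = 8.33 − 6.005 = 2.325 mg/L.
D(2.81) = [0.388×20.59/(0.825−0.388)](e^(−0.388×2.81) − e^(−0.825×2.81)) + 2.325 e^(−0.825×2.81)
= 18.28 × (0.3361 − 0.09845) + 2.325 × 0.09845 = 4.575 mg/L.
DO = 8.33 − 4.575 = 3.755 mg/L.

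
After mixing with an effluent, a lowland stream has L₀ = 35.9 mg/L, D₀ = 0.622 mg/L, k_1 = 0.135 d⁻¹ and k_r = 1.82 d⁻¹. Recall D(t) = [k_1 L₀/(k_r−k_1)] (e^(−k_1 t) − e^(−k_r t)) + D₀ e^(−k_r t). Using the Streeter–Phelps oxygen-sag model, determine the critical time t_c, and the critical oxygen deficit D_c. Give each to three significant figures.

t_c ≈ 1.40 d; D_c ≈ 2.20 mg/L

At the critical point dD/dt = 0, so k_1 L₀ e^(−k_1 t) = k_r D. Substituting D(t) from the Streeter–Phelps equation and solving for t gives
t_c = ln[(k_r/k_1)(1 − D₀(k_r−k_1)/(k_1 L₀))] / (k_r−k_1).
Here k_r−k_1 = 1.685 d⁻¹ and 1 − D₀(k_r−k_1)/(k_1 L₀) = 1 − 0.622×1.685/(0.135×35.9) = 0.7837, so
t_c = ln(13.48 × 0.7837) / 1.685 = 2.358 / 1.685 = 1.399 d.
D_c = (k_1/k_r) L₀ e^(−k_1 t_c) = (0.135/1.82) × 35.9 × e^(−0.135×1.399) = 0.07418 × 35.9 × 0.8279 = 2.205 mg/L.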